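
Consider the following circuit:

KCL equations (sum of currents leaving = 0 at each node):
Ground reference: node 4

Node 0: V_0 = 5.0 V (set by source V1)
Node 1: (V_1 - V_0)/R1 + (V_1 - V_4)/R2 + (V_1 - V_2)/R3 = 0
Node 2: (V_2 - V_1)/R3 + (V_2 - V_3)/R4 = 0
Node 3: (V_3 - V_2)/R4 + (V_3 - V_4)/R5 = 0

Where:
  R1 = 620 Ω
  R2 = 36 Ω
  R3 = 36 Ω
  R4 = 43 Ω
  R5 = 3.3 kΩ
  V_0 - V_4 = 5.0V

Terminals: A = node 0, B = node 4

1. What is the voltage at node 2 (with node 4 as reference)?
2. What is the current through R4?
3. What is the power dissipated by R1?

Nodal analysis, taking node 4 as the 0 V reference.
Source V1 fixes V_0 = 5 V.
KCL at each unknown node (sum of currents leaving = 0; resistances in Ω):
  Node 1: (V_1 - 5)/620 + (V_1 - 0)/36 + (V_1 - V_2)/36 = 0
  Node 2: (V_2 - V_1)/36 + (V_2 - V_3)/43 = 0
  Node 3: (V_3 - V_2)/43 + (V_3 - 0)/3300 = 0
Collecting terms (coefficients in siemens):
  0.05717·V_1 - 0.02778·V_2 = 0.008065
  0.05103·V_2 - 0.02778·V_1 - 0.02326·V_3 = 0
  0.02356·V_3 - 0.02326·V_2 = 0
Solving these 3 simultaneous equations (Gaussian elimination) gives:
  V_1 = 0.2717 V, V_2 = 0.2688 V, V_3 = 0.2653 V
Part 1:
  Read off the nodal solution: V_2 = 0.2688 V
Part 2:
  I_R4 = (V_2 - V_3)/R4 = (0.2688 - 0.2653)/43 = 0.0000804 A
  Magnitude: I_R4 = 0.0000804 A
Part 3:
  I_R1 = (V_0 - V_1)/R1 = (5 - 0.2717)/620 = 0.007626 A
  P_R1 = I_R1² × R1 = (0.007626)² × 620 = 0.03606 W

Final answers:
1. V_2 = 0.2688 V
2. I_R4 = 8.04e-05 A
3. P_R1 = 0.03606 W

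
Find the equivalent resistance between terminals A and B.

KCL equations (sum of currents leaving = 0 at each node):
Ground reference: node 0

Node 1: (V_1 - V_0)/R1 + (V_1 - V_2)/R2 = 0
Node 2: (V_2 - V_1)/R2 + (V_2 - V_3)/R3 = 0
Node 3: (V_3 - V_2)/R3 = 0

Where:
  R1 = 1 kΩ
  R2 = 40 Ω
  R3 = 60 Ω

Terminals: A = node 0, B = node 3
Reduce the network between node 0 (A) and node 3 (B) by series/parallel combination:
  Rs1 = R1 + R2 (series, joined only at node 1) = 1000 + 40 = 1040 Ω
  Rs2 = R3 + Rs1 (series, joined only at node 2) = 60 + 1040 = 1100 Ω
R_eq = 1.1 kΩ

Final answer: 1.1 kΩ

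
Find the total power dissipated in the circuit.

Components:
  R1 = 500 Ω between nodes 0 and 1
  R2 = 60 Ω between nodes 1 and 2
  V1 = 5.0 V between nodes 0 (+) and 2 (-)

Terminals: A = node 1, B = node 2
Nodal analysis, taking node 2 as the 0 V reference.
Source V1 fixes V_0 = 5 V.
KCL at each unknown node (sum of currents leaving = 0; resistances in Ω):
  Node 1: (V_1 - 5)/500 + (V_1 - 0)/60 = 0
Collecting terms: 0.01867 × V_1 = 0.01  =>  V_1 = 0.5357 V
Power in each resistor, P = (ΔV)²/R:
  P_R1 = (5 - 0.5357)²/500 = 0.03986 W
  P_R2 = (0.5357 - 0)²/60 = 0.004783 W
P_total = P_R1 + P_R2 = 0.04464 W

Final answer: 0.04464 W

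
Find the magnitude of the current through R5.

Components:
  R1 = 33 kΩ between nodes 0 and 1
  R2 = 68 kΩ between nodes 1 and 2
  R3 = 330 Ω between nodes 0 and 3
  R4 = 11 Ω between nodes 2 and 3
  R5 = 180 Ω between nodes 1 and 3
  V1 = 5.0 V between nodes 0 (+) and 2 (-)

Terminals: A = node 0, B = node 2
Nodal analysis, taking node 2 as the 0 V reference.
Source V1 fixes V_0 = 5 V.
KCL at each unknown node (sum of currents leaving = 0; resistances in Ω):
  Node 1: (V_1 - 5)/33000 + (V_1 - 0)/68000 + (V_1 - V_3)/180 = 0
  Node 3: (V_3 - 5)/330 + (V_3 - 0)/11 + (V_3 - V_1)/180 = 0
Collecting terms (coefficients in siemens):
  0.005601·V_1 - 0.005556·V_3 = 0.0001515
  0.09949·V_3 - 0.005556·V_1 = 0.01515
Determinant D = (0.005601)(0.09949) - (-0.005556)(-0.005556) = 0.0005264
V_1 = [(0.0001515)(0.09949) - (-0.005556)(0.01515)]/D = 0.1886 V
V_3 = [(0.005601)(0.01515) - (0.0001515)(-0.005556)]/D = 0.1628 V
I_R5 = (V_1 - V_3)/R5 = (0.1886 - 0.1628)/180 = 0.000143 A
|I_R5| = 0.000143 A

Final answer: |I_R5| = 0.000143 A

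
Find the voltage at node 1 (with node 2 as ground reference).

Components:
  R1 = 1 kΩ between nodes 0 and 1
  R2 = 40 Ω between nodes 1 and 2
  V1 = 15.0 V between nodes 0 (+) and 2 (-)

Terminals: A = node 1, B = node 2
Nodal analysis, taking node 2 as the 0 V reference.
Source V1 fixes V_0 = 15 V.
KCL at each unknown node (sum of currents leaving = 0; resistances in Ω):
  Node 1: (V_1 - 15)/1000 + (V_1 - 0)/40 = 0
Collecting terms: 0.026 × V_1 = 0.015  =>  V_1 = 0.5769 V
The requested potential is V_1 = 0.5769 V.

Final answer: V_1 = 0.5769 V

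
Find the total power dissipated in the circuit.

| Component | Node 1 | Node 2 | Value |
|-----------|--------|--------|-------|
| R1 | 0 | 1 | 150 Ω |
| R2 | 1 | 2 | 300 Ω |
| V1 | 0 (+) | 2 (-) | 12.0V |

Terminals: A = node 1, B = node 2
Nodal analysis, taking node 2 as the 0 V reference.
Source V1 fixes V_0 = 12 V.
KCL at each unknown node (sum of currents leaving = 0; resistances in Ω):
  Node 1: (V_1 - 12)/150 + (V_1 - 0)/300 = 0
Collecting terms: 0.01 × V_1 = 0.08  =>  V_1 = 8 V
Power in each resistor, P = (ΔV)²/R:
  P_R1 = (12 - 8)²/150 = 0.1067 W
  P_R2 = (8 - 0)²/300 = 0.2133 W
P_total = P_R1 + P_R2 = 0.32 W

Final answer: 0.32 W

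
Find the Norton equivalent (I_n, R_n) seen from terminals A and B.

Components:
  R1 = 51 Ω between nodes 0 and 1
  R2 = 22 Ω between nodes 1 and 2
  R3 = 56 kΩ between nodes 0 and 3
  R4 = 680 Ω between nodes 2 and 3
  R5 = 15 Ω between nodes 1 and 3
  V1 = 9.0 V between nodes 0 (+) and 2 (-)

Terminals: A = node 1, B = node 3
Find the Thévenin equivalent first; then I_n = V_th/R_th and R_n = R_th.
Step 1 — V_th is the open-circuit voltage V_A - V_B (nothing connected across the terminals).
Nodal analysis, taking node 2 as the 0 V reference.
Source V1 fixes V_0 = 9 V.
KCL at each unknown node (sum of currents leaving = 0; resistances in Ω):
  Node 1: (V_1 - 9)/51 + (V_1 - 0)/22 + (V_1 - V_3)/15 = 0
  Node 3: (V_3 - 9)/56000 + (V_3 - 0)/680 + (V_3 - V_1)/15 = 0
Collecting terms (coefficients in siemens):
  0.1317·V_1 - 0.06667·V_3 = 0.1765
  0.06816·V_3 - 0.06667·V_1 = 0.0001607
Determinant D = (0.1317)(0.06816) - (-0.06667)(-0.06667) = 0.004534
V_1 = [(0.1765)(0.06816) - (-0.06667)(0.0001607)]/D = 2.655 V
V_3 = [(0.1317)(0.0001607) - (0.1765)(-0.06667)]/D = 2.6 V
V_th = V_1 - V_3 = 2.655 - 2.6 = 0.05563 V
Step 2 — R_th: zero the source — replace V1 by a short circuit (node 2 merges into node 0) — and find the resistance seen between A (node 1) and B (node 3).
Reduce the network between node 1 (A) and node 3 (B) by series/parallel combination:
  Rp1 = R1 ‖ R2 (parallel, both between nodes 0 and 1) = 1/(1/51 + 1/22) = 15.37 Ω
  Rp2 = R3 ‖ R4 (parallel, both between nodes 0 and 3) = 1/(1/56000 + 1/680) = 671.8 Ω
  Rs1 = Rp1 + Rp2 (series, joined only at node 0) = 15.37 + 671.8 = 687.2 Ω
  Rp3 = R5 ‖ Rs1 (parallel, both between nodes 1 and 3) = 1/(1/15 + 1/687.2) = 14.68 Ω
R_th = 14.68 Ω
I_n = V_th/R_th = 0.05563/14.68 = 0.00379 A, and R_n = R_th = 14.68 Ω

Final answer: I_n = 0.00379 A, R_n = 14.68 Ω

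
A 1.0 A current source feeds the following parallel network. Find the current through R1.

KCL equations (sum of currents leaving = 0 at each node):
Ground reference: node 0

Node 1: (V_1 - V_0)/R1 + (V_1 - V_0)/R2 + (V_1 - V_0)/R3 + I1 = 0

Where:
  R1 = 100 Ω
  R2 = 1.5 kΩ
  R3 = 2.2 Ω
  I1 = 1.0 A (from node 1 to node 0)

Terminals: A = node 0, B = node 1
All resistors sit directly between nodes 0 and 1, so they are in parallel and share one voltage V; the full source current 1 A splits among them.
1/R_par = 1/100 + 1/1500 + 1/2.2 = 0.4652 S  =>  R_par = 2.15 Ω
V = I × R_par = 1 × 2.15 = 2.15 V
I_R1 = V/R1 = 2.15/100 = 0.0215 A

Final answer: 0.0215 A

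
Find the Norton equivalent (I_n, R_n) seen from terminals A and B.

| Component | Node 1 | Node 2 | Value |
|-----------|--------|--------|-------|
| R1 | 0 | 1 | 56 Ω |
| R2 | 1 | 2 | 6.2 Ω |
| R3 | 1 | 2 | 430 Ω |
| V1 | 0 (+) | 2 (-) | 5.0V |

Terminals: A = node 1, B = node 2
Find the Thévenin equivalent first; then I_n = V_th/R_th and R_n = R_th.
Step 1 — V_th is the open-circuit voltage V_A - V_B (nothing connected across the terminals).
Nodal analysis, taking node 2 as the 0 V reference.
Source V1 fixes V_0 = 5 V.
KCL at each unknown node (sum of currents leaving = 0; resistances in Ω):
  Node 1: (V_1 - 5)/56 + (V_1 - 0)/6.2 + (V_1 - 0)/430 = 0
Collecting terms: 0.1815 × V_1 = 0.08929  =>  V_1 = 0.492 V
V_th = V_1 - V_2 = 0.492 - 0 = 0.492 V
Step 2 — R_th: zero the source — replace V1 by a short circuit (node 2 merges into node 0) — and find the resistance seen between A (node 1) and B (node 0).
Reduce the network between node 1 (A) and node 0 (B) by series/parallel combination:
  Rp1 = R1 ‖ R2 ‖ R3 (parallel, all between nodes 0 and 1) = 1/(1/56 + 1/6.2 + 1/430) = 5.51 Ω
R_th = 5.51 Ω
I_n = V_th/R_th = 0.492/5.51 = 0.08929 A, and R_n = R_th = 5.51 Ω

Final answer: I_n = 0.08929 A, R_n = 5.51 Ω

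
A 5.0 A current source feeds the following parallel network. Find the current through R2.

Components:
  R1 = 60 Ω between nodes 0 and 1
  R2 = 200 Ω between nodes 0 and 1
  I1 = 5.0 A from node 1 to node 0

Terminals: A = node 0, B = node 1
All resistors sit directly between nodes 0 and 1, so they are in parallel and share one voltage V; the full source current 5 A splits among them.
1/R_par = 1/60 + 1/200 = 0.02167 S  =>  R_par = 46.15 Ω
V = I × R_par = 5 × 46.15 = 230.8 V
I_R2 = V/R2 = 230.8/200 = 1.154 A

Final answer: 1.154 A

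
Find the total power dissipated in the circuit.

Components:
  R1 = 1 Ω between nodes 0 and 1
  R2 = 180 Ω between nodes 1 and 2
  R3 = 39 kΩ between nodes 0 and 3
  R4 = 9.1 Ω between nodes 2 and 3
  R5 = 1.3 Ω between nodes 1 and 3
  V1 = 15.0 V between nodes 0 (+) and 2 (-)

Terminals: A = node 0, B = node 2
Nodal analysis, taking node 2 as the 0 V reference.
Source V1 fixes V_0 = 15 V.
KCL at each unknown node (sum of currents leaving = 0; resistances in Ω):
  Node 1: (V_1 - 15)/1 + (V_1 - 0)/180 + (V_1 - V_3)/1.3 = 0
  Node 3: (V_3 - 15)/39000 + (V_3 - 0)/9.1 + (V_3 - V_1)/1.3 = 0
Collecting terms (coefficients in siemens):
  1.775·V_1 - 0.7692·V_3 = 15
  0.8791·V_3 - 0.7692·V_1 = 0.0003846
Determinant D = (1.775)(0.8791) - (-0.7692)(-0.7692) = 0.9686
V_1 = [(15)(0.8791) - (-0.7692)(0.0003846)]/D = 13.62 V
V_3 = [(1.775)(0.0003846) - (15)(-0.7692)]/D = 11.91 V
Power in each resistor, P = (ΔV)²/R:
  P_R1 = (15 - 13.62)²/1 = 1.917 W
  P_R2 = (13.62 - 0)²/180 = 1.03 W
  P_R3 = (15 - 11.91)²/39000 = 0.0002443 W
  P_R4 = (0 - 11.91)²/9.1 = 15.6 W
  P_R5 = (13.62 - 11.91)²/1.3 = 2.228 W
P_total = P_R1 + P_R2 + P_R3 + P_R4 + P_R5 = 20.77 W

Final answer: 20.77 W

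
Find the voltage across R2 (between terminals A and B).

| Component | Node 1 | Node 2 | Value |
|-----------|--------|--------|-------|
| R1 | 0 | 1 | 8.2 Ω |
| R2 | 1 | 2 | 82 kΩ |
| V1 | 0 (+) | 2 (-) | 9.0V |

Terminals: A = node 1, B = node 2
R1 and R2 are in series across V1 (node 0 → node 1 → node 2), and the output A–B is taken across R2, so this is a voltage divider.
Series current: I = V1/(R1 + R2) = 9/(8.2 + 82000) = 9/82010 = 0.0001097 A
V_R2 = I × R2 = V1 × R2/(R1 + R2) = 9 × 82000/82010 = 8.999 V

Final answer: 8.999 V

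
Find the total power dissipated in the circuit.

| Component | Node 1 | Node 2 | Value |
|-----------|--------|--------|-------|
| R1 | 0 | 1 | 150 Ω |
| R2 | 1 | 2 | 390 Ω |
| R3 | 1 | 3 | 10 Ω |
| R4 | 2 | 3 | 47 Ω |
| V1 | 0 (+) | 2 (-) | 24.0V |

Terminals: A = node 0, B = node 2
Nodal analysis, taking node 2 as the 0 V reference.
Source V1 fixes V_0 = 24 V.
KCL at each unknown node (sum of currents leaving = 0; resistances in Ω):
  Node 1: (V_1 - 24)/150 + (V_1 - 0)/390 + (V_1 - V_3)/10 = 0
  Node 3: (V_3 - V_1)/10 + (V_3 - 0)/47 = 0
Collecting terms (coefficients in siemens):
  0.1092·V_1 - 0.1·V_3 = 0.16
  0.1213·V_3 - 0.1·V_1 = 0
Determinant D = (0.1092)(0.1213) - (-0.1)(-0.1) = 0.003247
V_1 = [(0.16)(0.1213) - (-0.1)(0)]/D = 5.976 V
V_3 = [(0.1092)(0) - (0.16)(-0.1)]/D = 4.927 V
Power in each resistor, P = (ΔV)²/R:
  P_R1 = (24 - 5.976)²/150 = 2.166 W
  P_R2 = (5.976 - 0)²/390 = 0.09156 W
  P_R3 = (5.976 - 4.927)²/10 = 0.1099 W
  P_R4 = (0 - 4.927)²/47 = 0.5166 W
P_total = P_R1 + P_R2 + P_R3 + P_R4 = 2.884 W

Final answer: 2.884 W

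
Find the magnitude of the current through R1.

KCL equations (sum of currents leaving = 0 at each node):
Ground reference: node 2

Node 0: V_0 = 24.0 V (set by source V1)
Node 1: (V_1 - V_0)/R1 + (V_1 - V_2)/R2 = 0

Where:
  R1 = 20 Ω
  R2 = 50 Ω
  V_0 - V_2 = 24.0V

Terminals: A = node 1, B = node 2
Nodal analysis, taking node 2 as the 0 V reference.
Source V1 fixes V_0 = 24 V.
KCL at each unknown node (sum of currents leaving = 0; resistances in Ω):
  Node 1: (V_1 - 24)/20 + (V_1 - 0)/50 = 0
Collecting terms: 0.07 × V_1 = 1.2  =>  V_1 = 17.14 V
I_R1 = (V_0 - V_1)/R1 = (24 - 17.14)/20 = 0.3429 A
|I_R1| = 0.3429 A

Final answer: |I_R1| = 0.3429 A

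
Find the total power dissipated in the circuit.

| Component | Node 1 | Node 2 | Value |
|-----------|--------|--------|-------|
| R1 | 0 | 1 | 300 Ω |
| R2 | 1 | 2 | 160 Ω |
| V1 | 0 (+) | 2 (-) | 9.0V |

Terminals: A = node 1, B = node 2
Nodal analysis, taking node 2 as the 0 V reference.
Source V1 fixes V_0 = 9 V.
KCL at each unknown node (sum of currents leaving = 0; resistances in Ω):
  Node 1: (V_1 - 9)/300 + (V_1 - 0)/160 = 0
Collecting terms: 0.009583 × V_1 = 0.03  =>  V_1 = 3.13 V
Power in each resistor, P = (ΔV)²/R:
  P_R1 = (9 - 3.13)²/300 = 0.1148 W
  P_R2 = (3.13 - 0)²/160 = 0.06125 W
P_total = P_R1 + P_R2 = 0.1761 W

Final answer: 0.1761 W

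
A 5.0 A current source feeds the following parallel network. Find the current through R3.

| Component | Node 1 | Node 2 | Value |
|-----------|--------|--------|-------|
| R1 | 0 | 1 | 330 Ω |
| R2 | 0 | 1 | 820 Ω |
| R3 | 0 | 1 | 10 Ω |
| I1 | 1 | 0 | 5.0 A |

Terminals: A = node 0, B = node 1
All resistors sit directly between nodes 0 and 1, so they are in parallel and share one voltage V; the full source current 5 A splits among them.
1/R_par = 1/330 + 1/820 + 1/10 = 0.1042 S  =>  R_par = 9.592 Ω
V = I × R_par = 5 × 9.592 = 47.96 V
I_R3 = V/R3 = 47.96/10 = 4.796 A

Final answer: 4.796 A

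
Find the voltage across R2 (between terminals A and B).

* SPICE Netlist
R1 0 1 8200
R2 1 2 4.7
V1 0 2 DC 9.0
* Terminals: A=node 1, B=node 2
R1 and R2 are in series across V1 (node 0 → node 1 → node 2), and the output A–B is taken across R2, so this is a voltage divider.
Series current: I = V1/(R1 + R2) = 9/(8200 + 4.7) = 9/8205 = 0.001097 A
V_R2 = I × R2 = V1 × R2/(R1 + R2) = 9 × 4.7/8205 = 0.005156 V

Final answer: 0.005156 V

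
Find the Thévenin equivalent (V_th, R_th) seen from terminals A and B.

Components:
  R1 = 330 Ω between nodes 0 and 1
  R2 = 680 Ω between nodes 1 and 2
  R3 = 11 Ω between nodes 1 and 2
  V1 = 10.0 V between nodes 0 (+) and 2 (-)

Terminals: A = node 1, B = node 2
Step 1 — V_th is the open-circuit voltage V_A - V_B (nothing connected across the terminals).
Nodal analysis, taking node 2 as the 0 V reference.
Source V1 fixes V_0 = 10 V.
KCL at each unknown node (sum of currents leaving = 0; resistances in Ω):
  Node 1: (V_1 - 10)/330 + (V_1 - 0)/680 + (V_1 - 0)/11 = 0
Collecting terms: 0.09541 × V_1 = 0.0303  =>  V_1 = 0.3176 V
V_th = V_1 - V_2 = 0.3176 - 0 = 0.3176 V
Step 2 — R_th: zero the source — replace V1 by a short circuit (node 2 merges into node 0) — and find the resistance seen between A (node 1) and B (node 0).
Reduce the network between node 1 (A) and node 0 (B) by series/parallel combination:
  Rp1 = R1 ‖ R2 ‖ R3 (parallel, all between nodes 0 and 1) = 1/(1/330 + 1/680 + 1/11) = 10.48 Ω
R_th = 10.48 Ω

Final answer: V_th = 0.3176 V, R_th = 10.48 Ω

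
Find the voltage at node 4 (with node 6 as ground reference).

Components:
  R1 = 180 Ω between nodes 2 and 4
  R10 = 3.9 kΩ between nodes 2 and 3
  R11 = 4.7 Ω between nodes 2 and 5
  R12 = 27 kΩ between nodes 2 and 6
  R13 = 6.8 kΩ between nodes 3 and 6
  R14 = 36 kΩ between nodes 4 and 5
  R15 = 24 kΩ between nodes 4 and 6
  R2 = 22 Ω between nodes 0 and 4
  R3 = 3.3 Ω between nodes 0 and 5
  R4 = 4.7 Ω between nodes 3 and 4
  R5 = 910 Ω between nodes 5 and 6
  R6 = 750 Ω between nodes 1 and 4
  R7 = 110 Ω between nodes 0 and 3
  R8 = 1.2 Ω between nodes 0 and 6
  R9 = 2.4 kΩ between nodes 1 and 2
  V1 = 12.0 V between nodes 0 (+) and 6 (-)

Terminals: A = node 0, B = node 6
Nodal analysis, taking node 6 as the 0 V reference.
Source V1 fixes V_0 = 12 V.
KCL at each unknown node (sum of currents leaving = 0; resistances in Ω):
  Node 1: (V_1 - V_4)/750 + (V_1 - V_2)/2400 = 0
  Node 2: (V_2 - V_4)/180 + (V_2 - V_1)/2400 + (V_2 - V_3)/3900 + (V_2 - V_5)/4.7 + (V_2 - 0)/27000 = 0
  Node 3: (V_3 - V_4)/4.7 + (V_3 - 12)/110 + (V_3 - V_2)/3900 + (V_3 - 0)/6800 = 0
  Node 4: (V_4 - V_2)/180 + (V_4 - 12)/22 + (V_4 - V_3)/4.7 + (V_4 - V_1)/750 + (V_4 - V_5)/36000 + (V_4 - 0)/24000 = 0
  Node 5: (V_5 - 12)/3.3 + (V_5 - 0)/910 + (V_5 - V_2)/4.7 + (V_5 - V_4)/36000 = 0
Collecting terms (coefficients in siemens):
  0.00175·V_1 - 0.0004167·V_2 - 0.001333·V_4 = 0
  0.219·V_2 - 0.0004167·V_1 - 0.0002564·V_3 - 0.005556·V_4 - 0.2128·V_5 = 0
  0.2223·V_3 - 0.0002564·V_2 - 0.2128·V_4 = 0.1091
  0.2652·V_4 - 0.001333·V_1 - 0.005556·V_2 - 0.2128·V_3 - 0.00002778·V_5 = 0.5455
  0.5169·V_5 - 0.2128·V_2 - 0.00002778·V_4 = 3.636
Solving these 5 simultaneous equations (Gaussian elimination) gives:
  V_1 = 11.96 V, V_2 = 11.95 V, V_3 = 11.95 V, V_4 = 11.96 V
  V_5 = 11.96 V
The requested potential is V_4 = 11.96 V.

Final answer: V_4 = 11.96 V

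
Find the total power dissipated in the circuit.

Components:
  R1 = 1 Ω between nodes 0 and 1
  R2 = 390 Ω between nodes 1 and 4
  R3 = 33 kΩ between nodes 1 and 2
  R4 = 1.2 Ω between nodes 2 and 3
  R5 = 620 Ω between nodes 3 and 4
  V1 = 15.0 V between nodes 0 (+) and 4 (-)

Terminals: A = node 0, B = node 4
Nodal analysis, taking node 4 as the 0 V reference.
Source V1 fixes V_0 = 15 V.
KCL at each unknown node (sum of currents leaving = 0; resistances in Ω):
  Node 1: (V_1 - 15)/1 + (V_1 - 0)/390 + (V_1 - V_2)/33000 = 0
  Node 2: (V_2 - V_1)/33000 + (V_2 - V_3)/1.2 = 0
  Node 3: (V_3 - V_2)/1.2 + (V_3 - 0)/620 = 0
Collecting terms (coefficients in siemens):
  1.003·V_1 - 0.0000303·V_2 = 15
  0.8334·V_2 - 0.0000303·V_1 - 0.8333·V_3 = 0
  0.8349·V_3 - 0.8333·V_2 = 0
Solving these 3 simultaneous equations (Gaussian elimination) gives:
  V_1 = 14.96 V, V_2 = 0.2764 V, V_3 = 0.2759 V
Power in each resistor, P = (ΔV)²/R:
  P_R1 = (15 - 14.96)²/1 = 0.001506 W
  P_R2 = (14.96 - 0)²/390 = 0.5739 W
  P_R3 = (14.96 - 0.2764)²/33000 = 0.006535 W
  P_R4 = (0.2764 - 0.2759)²/1.2 = 0.0000002376 W
  P_R5 = (0.2759 - 0)²/620 = 0.0001228 W
P_total = P_R1 + P_R2 + P_R3 + P_R4 + P_R5 = 0.5821 W

Final answer: 0.5821 W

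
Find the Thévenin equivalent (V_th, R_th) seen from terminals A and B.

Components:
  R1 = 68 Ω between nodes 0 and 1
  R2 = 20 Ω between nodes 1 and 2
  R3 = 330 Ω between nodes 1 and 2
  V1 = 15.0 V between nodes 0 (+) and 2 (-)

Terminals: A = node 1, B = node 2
Step 1 — V_th is the open-circuit voltage V_A - V_B (nothing connected across the terminals).
Nodal analysis, taking node 2 as the 0 V reference.
Source V1 fixes V_0 = 15 V.
KCL at each unknown node (sum of currents leaving = 0; resistances in Ω):
  Node 1: (V_1 - 15)/68 + (V_1 - 0)/20 + (V_1 - 0)/330 = 0
Collecting terms: 0.06774 × V_1 = 0.2206  =>  V_1 = 3.257 V
V_th = V_1 - V_2 = 3.257 - 0 = 3.257 V
Step 2 — R_th: zero the source — replace V1 by a short circuit (node 2 merges into node 0) — and find the resistance seen between A (node 1) and B (node 0).
Reduce the network between node 1 (A) and node 0 (B) by series/parallel combination:
  Rp1 = R1 ‖ R2 ‖ R3 (parallel, all between nodes 0 and 1) = 1/(1/68 + 1/20 + 1/330) = 14.76 Ω
R_th = 14.76 Ω

Final answer: V_th = 3.257 V, R_th = 14.76 Ω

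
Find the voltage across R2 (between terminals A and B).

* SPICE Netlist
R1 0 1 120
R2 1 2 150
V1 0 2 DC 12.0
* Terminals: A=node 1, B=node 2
R1 and R2 are in series across V1 (node 0 → node 1 → node 2), and the output A–B is taken across R2, so this is a voltage divider.
Series current: I = V1/(R1 + R2) = 12/(120 + 150) = 12/270 = 0.04444 A
V_R2 = I × R2 = V1 × R2/(R1 + R2) = 12 × 150/270 = 6.667 V

Final answer: 6.667 V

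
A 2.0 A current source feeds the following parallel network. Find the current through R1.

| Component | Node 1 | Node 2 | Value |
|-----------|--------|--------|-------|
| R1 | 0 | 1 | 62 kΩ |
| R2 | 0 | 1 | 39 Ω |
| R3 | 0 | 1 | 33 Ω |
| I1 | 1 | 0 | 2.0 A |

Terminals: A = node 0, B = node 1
All resistors sit directly between nodes 0 and 1, so they are in parallel and share one voltage V; the full source current 2 A splits among them.
1/R_par = 1/62000 + 1/39 + 1/33 = 0.05596 S  =>  R_par = 17.87 Ω
V = I × R_par = 2 × 17.87 = 35.74 V
I_R1 = V/R1 = 35.74/62000 = 0.0005764 A

Final answer: 0.0005764 A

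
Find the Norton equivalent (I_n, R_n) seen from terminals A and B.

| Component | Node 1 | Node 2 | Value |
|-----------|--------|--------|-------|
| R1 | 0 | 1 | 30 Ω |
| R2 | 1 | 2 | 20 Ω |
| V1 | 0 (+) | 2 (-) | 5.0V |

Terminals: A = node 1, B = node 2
Find the Thévenin equivalent first; then I_n = V_th/R_th and R_n = R_th.
Step 1 — V_th is the open-circuit voltage V_A - V_B (nothing connected across the terminals).
Nodal analysis, taking node 2 as the 0 V reference.
Source V1 fixes V_0 = 5 V.
KCL at each unknown node (sum of currents leaving = 0; resistances in Ω):
  Node 1: (V_1 - 5)/30 + (V_1 - 0)/20 = 0
Collecting terms: 0.08333 × V_1 = 0.1667  =>  V_1 = 2 V
V_th = V_1 - V_2 = 2 - 0 = 2 V
Step 2 — R_th: zero the source — replace V1 by a short circuit (node 2 merges into node 0) — and find the resistance seen between A (node 1) and B (node 0).
Reduce the network between node 1 (A) and node 0 (B) by series/parallel combination:
  Rp1 = R1 ‖ R2 (parallel, both between nodes 0 and 1) = 1/(1/30 + 1/20) = 12 Ω
R_th = 12 Ω
I_n = V_th/R_th = 2/12 = 0.1667 A, and R_n = R_th = 12 Ω

Final answer: I_n = 0.1667 A, R_n = 12 Ω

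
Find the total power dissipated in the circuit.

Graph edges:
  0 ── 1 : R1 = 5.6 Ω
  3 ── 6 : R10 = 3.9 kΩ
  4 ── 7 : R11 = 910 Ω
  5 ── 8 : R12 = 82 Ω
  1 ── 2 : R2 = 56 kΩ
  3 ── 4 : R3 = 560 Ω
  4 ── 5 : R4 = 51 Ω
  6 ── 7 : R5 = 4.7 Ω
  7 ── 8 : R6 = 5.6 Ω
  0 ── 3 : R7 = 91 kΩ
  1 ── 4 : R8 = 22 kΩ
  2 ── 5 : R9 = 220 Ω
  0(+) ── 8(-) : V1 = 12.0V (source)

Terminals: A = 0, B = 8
Nodal analysis, taking node 8 as the 0 V reference.
Source V1 fixes V_0 = 12 V.
KCL at each unknown node (sum of currents leaving = 0; resistances in Ω):
  Node 1: (V_1 - 12)/5.6 + (V_1 - V_2)/56000 + (V_1 - V_4)/22000 = 0
  Node 2: (V_2 - V_1)/56000 + (V_2 - V_5)/220 = 0
  Node 3: (V_3 - V_4)/560 + (V_3 - 12)/91000 + (V_3 - V_6)/3900 = 0
  Node 4: (V_4 - V_3)/560 + (V_4 - V_5)/51 + (V_4 - V_1)/22000 + (V_4 - V_7)/910 = 0
  Node 5: (V_5 - V_4)/51 + (V_5 - V_2)/220 + (V_5 - 0)/82 = 0
  Node 6: (V_6 - V_7)/4.7 + (V_6 - V_3)/3900 = 0
  Node 7: (V_7 - V_6)/4.7 + (V_7 - 0)/5.6 + (V_7 - V_4)/910 = 0
Collecting terms (coefficients in siemens):
  0.1786·V_1 - 0.00001786·V_2 - 0.00004545·V_4 = 2.143
  0.004563·V_2 - 0.00001786·V_1 - 0.004545·V_5 = 0
  0.002053·V_3 - 0.001786·V_4 - 0.0002564·V_6 = 0.0001319
  0.02254·V_4 - 0.00004545·V_1 - 0.001786·V_3 - 0.01961·V_5 - 0.001099·V_7 = 0
  0.03635·V_5 - 0.004545·V_2 - 0.01961·V_4 = 0
  0.213·V_6 - 0.0002564·V_3 - 0.2128·V_7 = 0
  0.3924·V_7 - 0.001099·V_4 - 0.2128·V_6 = 0
Solving these 7 simultaneous equations (Gaussian elimination) gives:
  V_1 = 12 V, V_2 = 0.1083 V, V_3 = 0.1418 V, V_4 = 0.08902 V
  V_5 = 0.06156 V, V_6 = 0.0009152 V, V_7 = 0.0007454 V
Power in each resistor, P = (ΔV)²/R:
  P_R1 = (12 - 12)²/5.6 = 0.000003179 W
  P_R2 = (12 - 0.1083)²/56000 = 0.002523 W
  P_R3 = (0.1418 - 0.08902)²/560 = 0.000004969 W
  P_R4 = (0.08902 - 0.06156)²/51 = 0.00001478 W
  P_R5 = (0.0009152 - 0.0007454)²/4.7 = 0.00000000613 W
  P_R6 = (0.0007454 - 0)²/5.6 = 0.00000009923 W
  P_R7 = (12 - 0.1418)²/91000 = 0.001545 W
  P_R8 = (12 - 0.08902)²/22000 = 0.006444 W
  P_R9 = (0.1083 - 0.06156)²/220 = 0.000009914 W
  P_R10 = (0.1418 - 0.0009152)²/3900 = 0.000005087 W
  P_R11 = (0.08902 - 0.0007454)²/910 = 0.000008562 W
  P_R12 = (0.06156 - 0)²/82 = 0.00004621 W
P_total = P_R1 + P_R2 + P_R3 + P_R4 + P_R5 + P_R6 + P_R7 + P_R8 + P_R9 + P_R10 + P_R11 + P_R12 = 0.01061 W

Final answer: 0.01061 W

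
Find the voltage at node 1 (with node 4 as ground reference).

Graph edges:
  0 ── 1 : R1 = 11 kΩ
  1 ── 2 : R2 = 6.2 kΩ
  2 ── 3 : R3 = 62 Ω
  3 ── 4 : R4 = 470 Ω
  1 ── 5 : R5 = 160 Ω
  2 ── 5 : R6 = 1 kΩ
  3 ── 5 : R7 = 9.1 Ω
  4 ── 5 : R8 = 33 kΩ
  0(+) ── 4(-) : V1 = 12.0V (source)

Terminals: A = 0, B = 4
Nodal analysis, taking node 4 as the 0 V reference.
Source V1 fixes V_0 = 12 V.
KCL at each unknown node (sum of currents leaving = 0; resistances in Ω):
  Node 1: (V_1 - 12)/11000 + (V_1 - V_2)/6200 + (V_1 - V_5)/160 = 0
  Node 2: (V_2 - V_1)/6200 + (V_2 - V_3)/62 + (V_2 - V_5)/1000 = 0
  Node 3: (V_3 - V_2)/62 + (V_3 - 0)/470 + (V_3 - V_5)/9.1 = 0
  Node 5: (V_5 - V_1)/160 + (V_5 - V_2)/1000 + (V_5 - V_3)/9.1 + (V_5 - 0)/33000 = 0
Collecting terms (coefficients in siemens):
  0.006502·V_1 - 0.0001613·V_2 - 0.00625·V_5 = 0.001091
  0.01729·V_2 - 0.0001613·V_1 - 0.01613·V_3 - 0.001·V_5 = 0
  0.1281·V_3 - 0.01613·V_2 - 0.1099·V_5 = 0
  0.1172·V_5 - 0.00625·V_1 - 0.001·V_2 - 0.1099·V_3 = 0
Solving these 4 simultaneous equations (Gaussian elimination) gives:
  V_1 = 0.6479 V, V_2 = 0.4802 V, V_3 = 0.4781 V, V_5 = 0.4871 V
The requested potential is V_1 = 0.6479 V.

Final answer: V_1 = 0.6479 V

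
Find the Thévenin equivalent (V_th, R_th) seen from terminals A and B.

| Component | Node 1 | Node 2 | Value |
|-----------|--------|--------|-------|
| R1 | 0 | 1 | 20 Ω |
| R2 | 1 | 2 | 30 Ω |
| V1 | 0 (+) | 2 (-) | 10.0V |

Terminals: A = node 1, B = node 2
Step 1 — V_th is the open-circuit voltage V_A - V_B (nothing connected across the terminals).
Nodal analysis, taking node 2 as the 0 V reference.
Source V1 fixes V_0 = 10 V.
KCL at each unknown node (sum of currents leaving = 0; resistances in Ω):
  Node 1: (V_1 - 10)/20 + (V_1 - 0)/30 = 0
Collecting terms: 0.08333 × V_1 = 0.5  =>  V_1 = 6 V
V_th = V_1 - V_2 = 6 - 0 = 6 V
Step 2 — R_th: zero the source — replace V1 by a short circuit (node 2 merges into node 0) — and find the resistance seen between A (node 1) and B (node 0).
Reduce the network between node 1 (A) and node 0 (B) by series/parallel combination:
  Rp1 = R1 ‖ R2 (parallel, both between nodes 0 and 1) = 1/(1/20 + 1/30) = 12 Ω
R_th = 12 Ω

Final answer: V_th = 6 V, R_th = 12 Ω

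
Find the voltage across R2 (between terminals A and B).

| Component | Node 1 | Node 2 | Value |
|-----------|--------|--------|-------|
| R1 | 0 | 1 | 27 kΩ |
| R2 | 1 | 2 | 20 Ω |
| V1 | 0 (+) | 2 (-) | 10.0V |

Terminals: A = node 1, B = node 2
R1 and R2 are in series across V1 (node 0 → node 1 → node 2), and the output A–B is taken across R2, so this is a voltage divider.
Series current: I = V1/(R1 + R2) = 10/(27000 + 20) = 10/27020 = 0.0003701 A
V_R2 = I × R2 = V1 × R2/(R1 + R2) = 10 × 20/27020 = 0.007402 V

Final answer: 0.007402 V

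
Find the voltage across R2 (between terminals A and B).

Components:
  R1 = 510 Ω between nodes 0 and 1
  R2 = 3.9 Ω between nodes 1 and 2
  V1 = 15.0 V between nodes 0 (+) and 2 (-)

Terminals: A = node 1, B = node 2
R1 and R2 are in series across V1 (node 0 → node 1 → node 2), and the output A–B is taken across R2, so this is a voltage divider.
Series current: I = V1/(R1 + R2) = 15/(510 + 3.9) = 15/513.9 = 0.02919 A
V_R2 = I × R2 = V1 × R2/(R1 + R2) = 15 × 3.9/513.9 = 0.1138 V

Final answer: 0.1138 V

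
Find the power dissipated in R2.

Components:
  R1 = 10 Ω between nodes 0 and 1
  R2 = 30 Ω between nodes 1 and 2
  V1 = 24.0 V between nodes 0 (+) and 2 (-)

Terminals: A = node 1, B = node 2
Nodal analysis, taking node 2 as the 0 V reference.
Source V1 fixes V_0 = 24 V.
KCL at each unknown node (sum of currents leaving = 0; resistances in Ω):
  Node 1: (V_1 - 24)/10 + (V_1 - 0)/30 = 0
Collecting terms: 0.1333 × V_1 = 2.4  =>  V_1 = 18 V
I_R2 = (V_1 - V_2)/R2 = (18 - 0)/30 = 0.6 A
P_R2 = I_R2² × R2 = (0.6)² × 30 = 10.8 W

Final answer: 10.8 W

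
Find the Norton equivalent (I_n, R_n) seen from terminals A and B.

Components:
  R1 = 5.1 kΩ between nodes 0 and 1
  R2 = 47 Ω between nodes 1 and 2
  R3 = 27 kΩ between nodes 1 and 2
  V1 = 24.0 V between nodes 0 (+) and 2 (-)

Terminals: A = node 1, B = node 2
Find the Thévenin equivalent first; then I_n = V_th/R_th and R_n = R_th.
Step 1 — V_th is the open-circuit voltage V_A - V_B (nothing connected across the terminals).
Nodal analysis, taking node 2 as the 0 V reference.
Source V1 fixes V_0 = 24 V.
KCL at each unknown node (sum of currents leaving = 0; resistances in Ω):
  Node 1: (V_1 - 24)/5100 + (V_1 - 0)/47 + (V_1 - 0)/27000 = 0
Collecting terms: 0.02151 × V_1 = 0.004706  =>  V_1 = 0.2188 V
V_th = V_1 - V_2 = 0.2188 - 0 = 0.2188 V
Step 2 — R_th: zero the source — replace V1 by a short circuit (node 2 merges into node 0) — and find the resistance seen between A (node 1) and B (node 0).
Reduce the network between node 1 (A) and node 0 (B) by series/parallel combination:
  Rp1 = R1 ‖ R2 ‖ R3 (parallel, all between nodes 0 and 1) = 1/(1/5100 + 1/47 + 1/27000) = 46.49 Ω
R_th = 46.49 Ω
I_n = V_th/R_th = 0.2188/46.49 = 0.004706 A, and R_n = R_th = 46.49 Ω

Final answer: I_n = 0.004706 A, R_n = 46.49 Ω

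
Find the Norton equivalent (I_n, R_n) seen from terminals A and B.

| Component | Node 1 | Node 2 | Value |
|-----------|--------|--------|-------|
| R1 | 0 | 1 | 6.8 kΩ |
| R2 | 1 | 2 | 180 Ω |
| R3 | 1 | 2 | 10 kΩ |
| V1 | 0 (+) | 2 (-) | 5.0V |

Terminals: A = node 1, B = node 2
Find the Thévenin equivalent first; then I_n = V_th/R_th and R_n = R_th.
Step 1 — V_th is the open-circuit voltage V_A - V_B (nothing connected across the terminals).
Nodal analysis, taking node 2 as the 0 V reference.
Source V1 fixes V_0 = 5 V.
KCL at each unknown node (sum of currents leaving = 0; resistances in Ω):
  Node 1: (V_1 - 5)/6800 + (V_1 - 0)/180 + (V_1 - 0)/10000 = 0
Collecting terms: 0.005803 × V_1 = 0.0007353  =>  V_1 = 0.1267 V
V_th = V_1 - V_2 = 0.1267 - 0 = 0.1267 V
Step 2 — R_th: zero the source — replace V1 by a short circuit (node 2 merges into node 0) — and find the resistance seen between A (node 1) and B (node 0).
Reduce the network between node 1 (A) and node 0 (B) by series/parallel combination:
  Rp1 = R1 ‖ R2 ‖ R3 (parallel, all between nodes 0 and 1) = 1/(1/6800 + 1/180 + 1/10000) = 172.3 Ω
R_th = 172.3 Ω
I_n = V_th/R_th = 0.1267/172.3 = 0.0007353 A, and R_n = R_th = 172.3 Ω

Final answer: I_n = 0.0007353 A, R_n = 172.3 Ω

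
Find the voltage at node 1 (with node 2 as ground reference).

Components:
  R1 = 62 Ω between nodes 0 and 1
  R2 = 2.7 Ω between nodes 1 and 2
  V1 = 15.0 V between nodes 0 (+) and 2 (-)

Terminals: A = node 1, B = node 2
Nodal analysis, taking node 2 as the 0 V reference.
Source V1 fixes V_0 = 15 V.
KCL at each unknown node (sum of currents leaving = 0; resistances in Ω):
  Node 1: (V_1 - 15)/62 + (V_1 - 0)/2.7 = 0
Collecting terms: 0.3865 × V_1 = 0.2419  =>  V_1 = 0.626 V
The requested potential is V_1 = 0.626 V.

Final answer: V_1 = 0.626 V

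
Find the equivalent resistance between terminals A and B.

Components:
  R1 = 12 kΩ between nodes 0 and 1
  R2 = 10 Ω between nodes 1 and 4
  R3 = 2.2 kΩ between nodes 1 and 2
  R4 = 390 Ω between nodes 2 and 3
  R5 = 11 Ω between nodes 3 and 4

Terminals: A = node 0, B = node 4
Reduce the network between node 0 (A) and node 4 (B) by series/parallel combination:
  Rs1 = R3 + R4 (series, joined only at node 2) = 2200 + 390 = 2590 Ω
  Rs2 = R5 + Rs1 (series, joined only at node 3) = 11 + 2590 = 2601 Ω
  Rp1 = R2 ‖ Rs2 (parallel, both between nodes 1 and 4) = 1/(1/10 + 1/2601) = 9.962 Ω
  Rs3 = R1 + Rp1 (series, joined only at node 1) = 12000 + 9.962 = 12010 Ω
R_eq = 12.01 kΩ

Final answer: 12.01 kΩ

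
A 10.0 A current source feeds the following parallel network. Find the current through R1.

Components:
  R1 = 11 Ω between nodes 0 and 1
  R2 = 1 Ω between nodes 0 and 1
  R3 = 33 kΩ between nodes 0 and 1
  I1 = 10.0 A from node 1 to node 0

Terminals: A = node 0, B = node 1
All resistors sit directly between nodes 0 and 1, so they are in parallel and share one voltage V; the full source current 10 A splits among them.
1/R_par = 1/11 + 1/1 + 1/33000 = 1.091 S  =>  R_par = 0.9166 Ω
V = I × R_par = 10 × 0.9166 = 9.166 V
I_R1 = V/R1 = 9.166/11 = 0.8333 A

Final answer: 0.8333 A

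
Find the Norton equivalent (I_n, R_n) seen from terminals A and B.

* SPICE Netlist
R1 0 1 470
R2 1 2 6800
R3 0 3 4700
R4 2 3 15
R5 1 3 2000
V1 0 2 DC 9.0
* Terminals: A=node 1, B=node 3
Find the Thévenin equivalent first; then I_n = V_th/R_th and R_n = R_th.
Step 1 — V_th is the open-circuit voltage V_A - V_B (nothing connected across the terminals).
Nodal analysis, taking node 2 as the 0 V reference.
Source V1 fixes V_0 = 9 V.
KCL at each unknown node (sum of currents leaving = 0; resistances in Ω):
  Node 1: (V_1 - 9)/470 + (V_1 - 0)/6800 + (V_1 - V_3)/2000 = 0
  Node 3: (V_3 - 9)/4700 + (V_3 - 0)/15 + (V_3 - V_1)/2000 = 0
Collecting terms (coefficients in siemens):
  0.002775·V_1 - 0.0005·V_3 = 0.01915
  0.06738·V_3 - 0.0005·V_1 = 0.001915
Determinant D = (0.002775)(0.06738) - (-0.0005)(-0.0005) = 0.0001867
V_1 = [(0.01915)(0.06738) - (-0.0005)(0.001915)]/D = 6.916 V
V_3 = [(0.002775)(0.001915) - (0.01915)(-0.0005)]/D = 0.07974 V
V_th = V_1 - V_3 = 6.916 - 0.07974 = 6.836 V
Step 2 — R_th: zero the source — replace V1 by a short circuit (node 2 merges into node 0) — and find the resistance seen between A (node 1) and B (node 3).
Reduce the network between node 1 (A) and node 3 (B) by series/parallel combination:
  Rp1 = R1 ‖ R2 (parallel, both between nodes 0 and 1) = 1/(1/470 + 1/6800) = 439.6 Ω
  Rp2 = R3 ‖ R4 (parallel, both between nodes 0 and 3) = 1/(1/4700 + 1/15) = 14.95 Ω
  Rs1 = Rp1 + Rp2 (series, joined only at node 0) = 439.6 + 14.95 = 454.6 Ω
  Rp3 = R5 ‖ Rs1 (parallel, both between nodes 1 and 3) = 1/(1/2000 + 1/454.6) = 370.4 Ω
R_th = 370.4 Ω
I_n = V_th/R_th = 6.836/370.4 = 0.01846 A, and R_n = R_th = 370.4 Ω

Final answer: I_n = 0.01846 A, R_n = 370.4 Ω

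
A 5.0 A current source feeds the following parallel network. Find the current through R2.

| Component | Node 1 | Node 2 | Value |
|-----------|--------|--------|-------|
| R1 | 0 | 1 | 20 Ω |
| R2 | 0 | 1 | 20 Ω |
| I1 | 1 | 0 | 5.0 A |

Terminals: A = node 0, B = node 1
All resistors sit directly between nodes 0 and 1, so they are in parallel and share one voltage V; the full source current 5 A splits among them.
1/R_par = 1/20 + 1/20 = 0.1 S  =>  R_par = 10 Ω
V = I × R_par = 5 × 10 = 50 V
I_R2 = V/R2 = 50/20 = 2.5 A

Final answer: 2.5 A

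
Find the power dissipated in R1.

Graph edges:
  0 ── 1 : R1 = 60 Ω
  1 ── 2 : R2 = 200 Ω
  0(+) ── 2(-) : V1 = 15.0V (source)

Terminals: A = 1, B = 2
Nodal analysis, taking node 2 as the 0 V reference.
Source V1 fixes V_0 = 15 V.
KCL at each unknown node (sum of currents leaving = 0; resistances in Ω):
  Node 1: (V_1 - 15)/60 + (V_1 - 0)/200 = 0
Collecting terms: 0.02167 × V_1 = 0.25  =>  V_1 = 11.54 V
I_R1 = (V_0 - V_1)/R1 = (15 - 11.54)/60 = 0.05769 A
P_R1 = I_R1² × R1 = (0.05769)² × 60 = 0.1997 W

Final answer: 0.1997 W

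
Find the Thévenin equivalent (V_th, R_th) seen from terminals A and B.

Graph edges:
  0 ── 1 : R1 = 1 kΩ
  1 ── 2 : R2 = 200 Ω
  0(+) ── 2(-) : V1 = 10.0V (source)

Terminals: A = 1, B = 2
Step 1 — V_th is the open-circuit voltage V_A - V_B (nothing connected across the terminals).
Nodal analysis, taking node 2 as the 0 V reference.
Source V1 fixes V_0 = 10 V.
KCL at each unknown node (sum of currents leaving = 0; resistances in Ω):
  Node 1: (V_1 - 10)/1000 + (V_1 - 0)/200 = 0
Collecting terms: 0.006 × V_1 = 0.01  =>  V_1 = 1.667 V
V_th = V_1 - V_2 = 1.667 - 0 = 1.667 V
Step 2 — R_th: zero the source — replace V1 by a short circuit (node 2 merges into node 0) — and find the resistance seen between A (node 1) and B (node 0).
Reduce the network between node 1 (A) and node 0 (B) by series/parallel combination:
  Rp1 = R1 ‖ R2 (parallel, both between nodes 0 and 1) = 1/(1/1000 + 1/200) = 166.7 Ω
R_th = 166.7 Ω

Final answer: V_th = 1.667 V, R_th = 166.7 Ω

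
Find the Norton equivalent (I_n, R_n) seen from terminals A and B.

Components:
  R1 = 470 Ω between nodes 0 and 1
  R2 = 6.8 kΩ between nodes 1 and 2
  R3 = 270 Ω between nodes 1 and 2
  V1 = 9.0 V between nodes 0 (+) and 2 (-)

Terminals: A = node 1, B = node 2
Find the Thévenin equivalent first; then I_n = V_th/R_th and R_n = R_th.
Step 1 — V_th is the open-circuit voltage V_A - V_B (nothing connected across the terminals).
Nodal analysis, taking node 2 as the 0 V reference.
Source V1 fixes V_0 = 9 V.
KCL at each unknown node (sum of currents leaving = 0; resistances in Ω):
  Node 1: (V_1 - 9)/470 + (V_1 - 0)/6800 + (V_1 - 0)/270 = 0
Collecting terms: 0.005978 × V_1 = 0.01915  =>  V_1 = 3.203 V
V_th = V_1 - V_2 = 3.203 - 0 = 3.203 V
Step 2 — R_th: zero the source — replace V1 by a short circuit (node 2 merges into node 0) — and find the resistance seen between A (node 1) and B (node 0).
Reduce the network between node 1 (A) and node 0 (B) by series/parallel combination:
  Rp1 = R1 ‖ R2 ‖ R3 (parallel, all between nodes 0 and 1) = 1/(1/470 + 1/6800 + 1/270) = 167.3 Ω
R_th = 167.3 Ω
I_n = V_th/R_th = 3.203/167.3 = 0.01915 A, and R_n = R_th = 167.3 Ω

Final answer: I_n = 0.01915 A, R_n = 167.3 Ω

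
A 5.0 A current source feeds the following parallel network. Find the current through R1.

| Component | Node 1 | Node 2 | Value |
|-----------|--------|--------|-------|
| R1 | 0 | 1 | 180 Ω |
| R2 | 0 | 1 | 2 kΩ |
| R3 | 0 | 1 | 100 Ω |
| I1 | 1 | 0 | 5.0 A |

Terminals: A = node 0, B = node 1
All resistors sit directly between nodes 0 and 1, so they are in parallel and share one voltage V; the full source current 5 A splits among them.
1/R_par = 1/180 + 1/2000 + 1/100 = 0.01606 S  =>  R_par = 62.28 Ω
V = I × R_par = 5 × 62.28 = 311.4 V
I_R1 = V/R1 = 311.4/180 = 1.73 A

Final answer: 1.73 A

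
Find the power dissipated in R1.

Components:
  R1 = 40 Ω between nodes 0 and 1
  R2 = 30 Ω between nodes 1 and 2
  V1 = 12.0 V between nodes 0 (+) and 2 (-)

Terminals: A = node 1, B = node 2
Nodal analysis, taking node 2 as the 0 V reference.
Source V1 fixes V_0 = 12 V.
KCL at each unknown node (sum of currents leaving = 0; resistances in Ω):
  Node 1: (V_1 - 12)/40 + (V_1 - 0)/30 = 0
Collecting terms: 0.05833 × V_1 = 0.3  =>  V_1 = 5.143 V
I_R1 = (V_0 - V_1)/R1 = (12 - 5.143)/40 = 0.1714 A
P_R1 = I_R1² × R1 = (0.1714)² × 40 = 1.176 W

Final answer: 1.176 W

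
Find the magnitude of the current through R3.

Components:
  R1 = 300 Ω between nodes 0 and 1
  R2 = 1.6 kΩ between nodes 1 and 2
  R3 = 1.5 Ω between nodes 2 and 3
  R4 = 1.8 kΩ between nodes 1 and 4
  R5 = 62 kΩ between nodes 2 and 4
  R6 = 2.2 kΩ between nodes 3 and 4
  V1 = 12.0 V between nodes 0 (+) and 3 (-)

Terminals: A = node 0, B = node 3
Nodal analysis, taking node 3 as the 0 V reference.
Source V1 fixes V_0 = 12 V.
KCL at each unknown node (sum of currents leaving = 0; resistances in Ω):
  Node 1: (V_1 - 12)/300 + (V_1 - V_2)/1600 + (V_1 - V_4)/1800 = 0
  Node 2: (V_2 - V_1)/1600 + (V_2 - 0)/1.5 + (V_2 - V_4)/62000 = 0
  Node 4: (V_4 - V_1)/1800 + (V_4 - V_2)/62000 + (V_4 - 0)/2200 = 0
Collecting terms (coefficients in siemens):
  0.004514·V_1 - 0.000625·V_2 - 0.0005556·V_4 = 0.04
  0.6673·V_2 - 0.000625·V_1 - 0.00001613·V_4 = 0
  0.001026·V_4 - 0.0005556·V_1 - 0.00001613·V_2 = 0
Solving these 3 simultaneous equations (Gaussian elimination) gives:
  V_1 = 9.495 V, V_2 = 0.009018 V, V_4 = 5.141 V
I_R3 = (V_2 - V_3)/R3 = (0.009018 - 0)/1.5 = 0.006012 A
|I_R3| = 0.006012 A

Final answer: |I_R3| = 0.006012 A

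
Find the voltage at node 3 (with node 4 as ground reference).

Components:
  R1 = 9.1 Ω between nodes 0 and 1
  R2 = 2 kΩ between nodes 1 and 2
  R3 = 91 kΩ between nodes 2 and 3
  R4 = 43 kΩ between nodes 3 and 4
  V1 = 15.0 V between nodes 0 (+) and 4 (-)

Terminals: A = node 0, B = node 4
Nodal analysis, taking node 4 as the 0 V reference.
Source V1 fixes V_0 = 15 V.
KCL at each unknown node (sum of currents leaving = 0; resistances in Ω):
  Node 1: (V_1 - 15)/9.1 + (V_1 - V_2)/2000 = 0
  Node 2: (V_2 - V_1)/2000 + (V_2 - V_3)/91000 = 0
  Node 3: (V_3 - V_2)/91000 + (V_3 - 0)/43000 = 0
Collecting terms (coefficients in siemens):
  0.1104·V_1 - 0.0005·V_2 = 1.648
  0.000511·V_2 - 0.0005·V_1 - 0.00001099·V_3 = 0
  0.00003424·V_3 - 0.00001099·V_2 = 0
Solving these 3 simultaneous equations (Gaussian elimination) gives:
  V_1 = 15 V, V_2 = 14.78 V, V_3 = 4.742 V
The requested potential is V_3 = 4.742 V.

Final answer: V_3 = 4.742 V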